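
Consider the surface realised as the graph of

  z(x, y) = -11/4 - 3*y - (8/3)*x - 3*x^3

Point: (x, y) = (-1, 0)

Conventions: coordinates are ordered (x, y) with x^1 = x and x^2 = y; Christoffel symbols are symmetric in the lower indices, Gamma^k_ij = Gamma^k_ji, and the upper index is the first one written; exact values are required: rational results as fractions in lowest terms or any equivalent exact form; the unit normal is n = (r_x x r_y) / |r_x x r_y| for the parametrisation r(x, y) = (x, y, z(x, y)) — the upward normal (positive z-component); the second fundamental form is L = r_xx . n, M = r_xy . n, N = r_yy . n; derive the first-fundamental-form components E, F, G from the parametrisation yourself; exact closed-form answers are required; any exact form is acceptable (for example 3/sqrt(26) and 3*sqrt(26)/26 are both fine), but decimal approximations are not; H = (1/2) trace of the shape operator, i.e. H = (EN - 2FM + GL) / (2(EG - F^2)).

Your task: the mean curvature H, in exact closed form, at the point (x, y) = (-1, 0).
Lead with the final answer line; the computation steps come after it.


Answer: H = 486*sqrt(1315)/345845

z_x = -35/3, z_y = -3, z_xx = 18, z_xy = 0, z_yy = 0
E = 1234/9, F = 35, G = 10; answer radicand W^2 = 1315/9
unnormalised second-form numerators: l = 18, m = 0, n = 0; L = l/sqrt(1315/9), and similarly M = m/sqrt(W^2), N = n/sqrt(W^2)
H = (E*n - 2*F*m + G*l) / (2*(EG - F^2)*sqrt(W^2)); E*n - 2*F*m + G*l = 180, EG - F^2 = 1315/9, so H = (162/263)/sqrt(1315/9)


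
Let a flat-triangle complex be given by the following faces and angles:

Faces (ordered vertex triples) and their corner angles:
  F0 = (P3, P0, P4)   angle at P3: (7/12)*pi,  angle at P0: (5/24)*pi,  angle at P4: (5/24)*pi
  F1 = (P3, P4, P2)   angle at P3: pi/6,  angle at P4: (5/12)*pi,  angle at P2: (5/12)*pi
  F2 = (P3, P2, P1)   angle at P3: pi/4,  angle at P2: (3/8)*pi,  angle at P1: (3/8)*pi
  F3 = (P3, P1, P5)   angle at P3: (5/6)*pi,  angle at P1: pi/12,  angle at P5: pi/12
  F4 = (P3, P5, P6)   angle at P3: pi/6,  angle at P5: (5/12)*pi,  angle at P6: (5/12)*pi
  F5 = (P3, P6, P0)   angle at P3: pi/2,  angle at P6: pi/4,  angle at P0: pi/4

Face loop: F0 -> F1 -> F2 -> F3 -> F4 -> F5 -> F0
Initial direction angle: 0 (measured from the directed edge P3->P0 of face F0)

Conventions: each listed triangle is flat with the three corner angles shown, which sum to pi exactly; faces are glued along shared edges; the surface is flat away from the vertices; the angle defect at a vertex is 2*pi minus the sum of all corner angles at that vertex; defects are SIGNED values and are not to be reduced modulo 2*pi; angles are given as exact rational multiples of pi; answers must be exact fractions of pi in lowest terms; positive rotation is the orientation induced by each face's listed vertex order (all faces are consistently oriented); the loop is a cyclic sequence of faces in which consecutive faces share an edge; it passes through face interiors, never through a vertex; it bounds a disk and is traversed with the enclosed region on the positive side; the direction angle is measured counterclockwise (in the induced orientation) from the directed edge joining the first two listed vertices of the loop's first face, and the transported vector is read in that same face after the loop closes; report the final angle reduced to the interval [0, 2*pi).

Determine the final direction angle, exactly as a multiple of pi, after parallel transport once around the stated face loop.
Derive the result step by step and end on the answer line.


enclosed vertex P3: corner angles sum to (5/2)*pi, defect = 2*pi - (5/2)*pi = -pi/2
by Gauss-Bonnet the loop rotates the vector by the enclosed defect sum (positive orientation, mod 2*pi)
final angle = 0 - pi/2 = (3/2)*pi (mod 2*pi)

Answer: final direction angle = (3/2)*pi


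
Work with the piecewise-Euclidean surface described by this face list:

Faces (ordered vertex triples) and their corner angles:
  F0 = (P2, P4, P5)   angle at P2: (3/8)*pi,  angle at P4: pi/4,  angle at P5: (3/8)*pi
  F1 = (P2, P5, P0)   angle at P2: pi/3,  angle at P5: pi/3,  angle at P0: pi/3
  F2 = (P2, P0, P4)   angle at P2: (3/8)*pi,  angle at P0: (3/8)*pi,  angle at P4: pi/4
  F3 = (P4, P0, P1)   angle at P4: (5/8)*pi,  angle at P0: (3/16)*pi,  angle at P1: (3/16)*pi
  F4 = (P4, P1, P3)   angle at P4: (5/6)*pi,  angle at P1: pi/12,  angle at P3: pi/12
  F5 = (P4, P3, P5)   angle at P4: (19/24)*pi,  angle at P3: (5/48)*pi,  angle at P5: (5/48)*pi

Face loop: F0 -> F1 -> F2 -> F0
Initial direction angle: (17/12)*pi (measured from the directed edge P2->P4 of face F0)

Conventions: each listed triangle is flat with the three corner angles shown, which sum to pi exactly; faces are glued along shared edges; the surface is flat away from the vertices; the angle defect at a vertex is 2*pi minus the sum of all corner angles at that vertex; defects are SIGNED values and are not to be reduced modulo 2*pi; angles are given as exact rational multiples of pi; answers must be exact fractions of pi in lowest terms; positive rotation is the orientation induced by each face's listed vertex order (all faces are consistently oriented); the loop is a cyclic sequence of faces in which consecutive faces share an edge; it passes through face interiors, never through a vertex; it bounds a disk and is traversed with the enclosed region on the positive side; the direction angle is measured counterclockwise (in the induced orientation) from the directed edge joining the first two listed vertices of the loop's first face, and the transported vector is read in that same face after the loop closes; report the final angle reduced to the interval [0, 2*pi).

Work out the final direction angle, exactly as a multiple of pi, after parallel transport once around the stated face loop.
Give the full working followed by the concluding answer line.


enclosed vertex P2: corner angles sum to (13/12)*pi, defect = 2*pi - (13/12)*pi = (11/12)*pi
final direction = starting direction + enclosed defect total, reduced mod 2*pi (induced orientation)
final angle = (17/12)*pi + (11/12)*pi = pi/3 (mod 2*pi)

Answer: final direction angle = pi/3


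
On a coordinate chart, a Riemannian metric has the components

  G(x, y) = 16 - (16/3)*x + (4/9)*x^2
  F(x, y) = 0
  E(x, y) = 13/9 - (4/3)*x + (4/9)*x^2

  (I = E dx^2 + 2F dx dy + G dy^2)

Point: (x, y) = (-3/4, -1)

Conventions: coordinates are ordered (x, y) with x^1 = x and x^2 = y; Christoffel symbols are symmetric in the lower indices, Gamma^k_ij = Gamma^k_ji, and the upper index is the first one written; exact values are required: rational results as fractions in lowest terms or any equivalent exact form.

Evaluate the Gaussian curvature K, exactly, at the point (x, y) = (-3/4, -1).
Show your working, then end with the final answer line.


E = 97/36, F = 0, G = 81/4, EG - F^2 = 873/16 at the point
E_x = -2, E_y = 0, F_x = 0, F_y = 0, G_x = -6, G_y = 0
E_yy = 0, F_xy = 0, G_xx = 8/9
The intrinsic route: Brioschi's K = (det M1 - det M2)/(EG - F^2)^2.
M1 = [[-E_yy/2 + F_xy - G_xx/2, E_x/2, F_x - E_y/2], [F_y - G_x/2, E, F], [G_y/2, F, G]] = [[-4/9, -1, 0], [3, 97/36, 0], [0, 0, 81/4]]; det M1 = 73/2
M2 = [[0, E_y/2, G_x/2], [E_y/2, E, F], [G_x/2, F, G]] = [[0, 0, -3], [0, 97/36, 0], [-3, 0, 81/4]]; det M2 = -97/4
det M1 - det M2 = 243/4; K = 243/4 / (873/16)^2 = 192/9409

Answer: K = 192/9409


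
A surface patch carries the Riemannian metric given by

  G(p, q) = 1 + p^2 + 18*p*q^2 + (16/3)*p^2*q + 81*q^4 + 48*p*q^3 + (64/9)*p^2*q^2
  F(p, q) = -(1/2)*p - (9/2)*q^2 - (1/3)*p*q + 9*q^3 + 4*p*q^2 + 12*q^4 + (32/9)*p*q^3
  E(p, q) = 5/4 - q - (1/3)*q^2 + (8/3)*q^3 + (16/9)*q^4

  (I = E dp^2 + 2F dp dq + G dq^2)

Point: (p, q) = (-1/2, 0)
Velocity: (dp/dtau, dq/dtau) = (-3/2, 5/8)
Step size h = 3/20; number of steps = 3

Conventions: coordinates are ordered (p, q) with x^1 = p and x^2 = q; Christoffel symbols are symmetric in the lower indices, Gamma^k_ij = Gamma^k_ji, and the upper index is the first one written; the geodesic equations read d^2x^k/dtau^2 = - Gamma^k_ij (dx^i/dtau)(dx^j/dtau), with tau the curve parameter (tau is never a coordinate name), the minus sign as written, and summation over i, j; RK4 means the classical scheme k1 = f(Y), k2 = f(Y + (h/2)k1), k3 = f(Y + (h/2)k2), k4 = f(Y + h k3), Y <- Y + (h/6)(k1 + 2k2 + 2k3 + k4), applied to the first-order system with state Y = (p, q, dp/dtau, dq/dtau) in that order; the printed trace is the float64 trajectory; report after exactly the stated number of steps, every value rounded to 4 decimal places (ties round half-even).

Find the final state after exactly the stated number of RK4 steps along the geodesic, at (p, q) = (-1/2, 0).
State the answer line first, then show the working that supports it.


Answer: p = -1.2232, q = 0.1946, dp/dtau = -1.6623, dq/dtau = 0.2611

f(Y) = (dp/dtau, dq/dtau, -Gamma^p_ij Y'^i Y'^j, -Gamma^q_ij Y'^i Y'^j) with the Gammas evaluated at the stage position; h = 0.150000; intermediate values shown to 6 dp
step 0: p = -0.5000, q = 0.0000, dp/dtau = -1.5000, dq/dtau = 0.6250
step 1:
  k1: at (p, q) = (-0.500000, 0.000000), (dp/dtau, dq/dtau) = (-1.500000, 0.625000); Gamma_ppp = 0.000000, Gamma_ppq = -0.333333, Gamma_pqq = 0.444444, Gamma_qpp = 0.000000, Gamma_qpq = -0.333333, Gamma_qqq = 0.444444; k1 = (-1.500000, 0.625000, -0.798611, -0.798611)
  k2: at (p, q) = (-0.612500, 0.046875), (dp/dtau, dq/dtau) = (-1.559896, 0.565104); Gamma_ppp = 0.000000, Gamma_ppq = -0.306836, Gamma_pqq = 0.215353, Gamma_qpp = 0.000000, Gamma_qpq = -0.456160, Gamma_qqq = 0.320157; k2 = (-1.559896, 0.565104, -0.609725, -0.906454)
  k3: at (p, q) = (-0.616992, 0.042383), (dp/dtau, dq/dtau) = (-1.545729, 0.557016); Gamma_ppp = 0.000000, Gamma_ppq = -0.305799, Gamma_pqq = 0.242443, Gamma_qpp = 0.000000, Gamma_qpq = -0.450454, Gamma_qqq = 0.357127; k3 = (-1.545729, 0.557016, -0.601806, -0.886482)
  k4: at (p, q) = (-0.731859, 0.083552), (dp/dtau, dq/dtau) = (-1.590271, 0.492028); Gamma_ppp = 0.000000, Gamma_ppq = -0.267930, Gamma_pqq = 0.098092, Gamma_qpp = 0.000000, Gamma_qpq = -0.547584, Gamma_qqq = 0.200476; k4 = (-1.590271, 0.492028, -0.443036, -0.905456)
  Y <- Y + (h/6)(k1 + 2k2 + 2k3 + k4): p = -0.7325, q = 0.0840, dp/dtau = -1.5916, dq/dtau = 0.4928
step 2:
  k1: at (p, q) = (-0.732538, 0.084032), (dp/dtau, dq/dtau) = (-1.591618, 0.492752); Gamma_ppp = 0.000000, Gamma_ppq = -0.267643, Gamma_pqq = 0.096394, Gamma_qpp = 0.000000, Gamma_qpq = -0.548472, Gamma_qqq = 0.197537; k1 = (-1.591618, 0.492752, -0.443214, -0.908265)
  k2: at (p, q) = (-0.851909, 0.120988), (dp/dtau, dq/dtau) = (-1.624859, 0.424632); Gamma_ppp = 0.000000, Gamma_ppq = -0.224357, Gamma_pqq = 0.015941, Gamma_qpp = 0.000000, Gamma_qpq = -0.620982, Gamma_qqq = 0.044121; k2 = (-1.624859, 0.424632, -0.312471, -0.864869)
  k3: at (p, q) = (-0.854402, 0.115879), (dp/dtau, dq/dtau) = (-1.615053, 0.427886); Gamma_ppp = 0.000000, Gamma_ppq = -0.225140, Gamma_pqq = 0.033123, Gamma_qpp = 0.000000, Gamma_qpq = -0.613279, Gamma_qqq = 0.090226; k3 = (-1.615053, 0.427886, -0.317234, -0.864143)
  k4: at (p, q) = (-0.974796, 0.148215), (dp/dtau, dq/dtau) = (-1.639203, 0.363130); Gamma_ppp = 0.000000, Gamma_ppq = -0.183275, Gamma_pqq = -0.008986, Gamma_qpp = 0.000000, Gamma_qpq = -0.660576, Gamma_qqq = -0.032388; k4 = (-1.639203, 0.363130, -0.217002, -0.782137)
  Y <- Y + (h/6)(k1 + 2k2 + 2k3 + k4): p = -0.9753, q = 0.1481, dp/dtau = -1.6396, dq/dtau = 0.3640
step 3:
  k1: at (p, q) = (-0.975304, 0.148055), (dp/dtau, dq/dtau) = (-1.639608, 0.364041); Gamma_ppp = 0.000000, Gamma_ppq = -0.183210, Gamma_pqq = -0.008429, Gamma_qpp = 0.000000, Gamma_qpq = -0.660294, Gamma_qqq = -0.030379; k1 = (-1.639608, 0.364041, -0.217594, -0.784212)
  k2: at (p, q) = (-1.098275, 0.175358), (dp/dtau, dq/dtau) = (-1.655928, 0.305225); Gamma_ppp = 0.000000, Gamma_ppq = -0.145403, Gamma_pqq = -0.022560, Gamma_qpp = 0.000000, Gamma_qpq = -0.684408, Gamma_qqq = -0.106188; k2 = (-1.655928, 0.305225, -0.144880, -0.681948)
  k3: at (p, q) = (-1.099499, 0.170947), (dp/dtau, dq/dtau) = (-1.650474, 0.312895); Gamma_ppp = 0.000000, Gamma_ppq = -0.146968, Gamma_pqq = -0.014642, Gamma_qpp = 0.000000, Gamma_qpq = -0.677722, Gamma_qqq = -0.067518; k3 = (-1.650474, 0.312895, -0.150362, -0.693375)
  k4: at (p, q) = (-1.222875, 0.194989), (dp/dtau, dq/dtau) = (-1.662163, 0.260035); Gamma_ppp = 0.000000, Gamma_ppq = -0.114889, Gamma_pqq = -0.018806, Gamma_qpp = 0.000000, Gamma_qpq = -0.685107, Gamma_qqq = -0.112143; k4 = (-1.662163, 0.260035, -0.098043, -0.584651)
  Y <- Y + (h/6)(k1 + 2k2 + 2k3 + k4): p = -1.2232, q = 0.1946, dp/dtau = -1.6623, dq/dtau = 0.2611


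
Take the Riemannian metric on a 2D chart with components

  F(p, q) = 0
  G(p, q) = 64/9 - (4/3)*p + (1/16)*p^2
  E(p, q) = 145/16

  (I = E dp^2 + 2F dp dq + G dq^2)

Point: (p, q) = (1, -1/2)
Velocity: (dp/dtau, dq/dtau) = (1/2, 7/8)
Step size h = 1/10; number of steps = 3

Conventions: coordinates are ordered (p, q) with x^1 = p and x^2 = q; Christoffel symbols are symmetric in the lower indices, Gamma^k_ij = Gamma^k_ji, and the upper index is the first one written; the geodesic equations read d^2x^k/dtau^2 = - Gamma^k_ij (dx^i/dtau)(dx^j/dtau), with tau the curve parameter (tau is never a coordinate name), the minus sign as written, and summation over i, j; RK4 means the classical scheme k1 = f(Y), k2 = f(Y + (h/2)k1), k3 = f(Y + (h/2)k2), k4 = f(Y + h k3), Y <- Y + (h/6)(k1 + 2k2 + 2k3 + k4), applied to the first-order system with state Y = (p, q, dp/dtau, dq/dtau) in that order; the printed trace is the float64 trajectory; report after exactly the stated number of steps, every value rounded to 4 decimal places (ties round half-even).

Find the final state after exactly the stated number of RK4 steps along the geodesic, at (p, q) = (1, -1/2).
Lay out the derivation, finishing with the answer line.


f(Y) = (dp/dtau, dq/dtau, -Gamma^p_ij Y'^i Y'^j, -Gamma^q_ij Y'^i Y'^j) with the Gammas evaluated at the stage position; h = 0.100000; intermediate values shown to 6 dp
step 0: p = 1.0000, q = -0.5000, dp/dtau = 0.5000, dq/dtau = 0.8750
step 1:
  k1: at (p, q) = (1.000000, -0.500000), (dp/dtau, dq/dtau) = (0.500000, 0.875000); Gamma_ppp = 0.000000, Gamma_ppq = 0.000000, Gamma_pqq = 0.066667, Gamma_qpp = 0.000000, Gamma_qpq = -0.103448, Gamma_qqq = 0.000000; k1 = (0.500000, 0.875000, -0.051042, 0.090517)
  k2: at (p, q) = (1.025000, -0.456250), (dp/dtau, dq/dtau) = (0.497448, 0.879526); Gamma_ppp = 0.000000, Gamma_ppq = 0.000000, Gamma_pqq = 0.066494, Gamma_qpp = 0.000000, Gamma_qpq = -0.103717, Gamma_qqq = 0.000000; k2 = (0.497448, 0.879526, -0.051438, 0.090756)
  k3: at (p, q) = (1.024872, -0.456024), (dp/dtau, dq/dtau) = (0.497428, 0.879538); Gamma_ppp = 0.000000, Gamma_ppq = 0.000000, Gamma_pqq = 0.066495, Gamma_qpp = 0.000000, Gamma_qpq = -0.103715, Gamma_qqq = 0.000000; k3 = (0.497428, 0.879538, -0.051440, 0.090752)
  k4: at (p, q) = (1.049743, -0.412046), (dp/dtau, dq/dtau) = (0.494856, 0.884075); Gamma_ppp = 0.000000, Gamma_ppq = 0.000000, Gamma_pqq = 0.066324, Gamma_qpp = 0.000000, Gamma_qpq = -0.103983, Gamma_qqq = 0.000000; k4 = (0.494856, 0.884075, -0.051838, 0.090983)
  Y <- Y + (h/6)(k1 + 2k2 + 2k3 + k4): p = 1.0497, q = -0.4120, dp/dtau = 0.4949, dq/dtau = 0.8841
step 2:
  k1: at (p, q) = (1.049743, -0.412047), (dp/dtau, dq/dtau) = (0.494856, 0.884075); Gamma_ppp = 0.000000, Gamma_ppq = 0.000000, Gamma_pqq = 0.066324, Gamma_qpp = 0.000000, Gamma_qpq = -0.103983, Gamma_qqq = 0.000000; k1 = (0.494856, 0.884075, -0.051838, 0.090983)
  k2: at (p, q) = (1.074486, -0.367843), (dp/dtau, dq/dtau) = (0.492264, 0.888624); Gamma_ppp = 0.000000, Gamma_ppq = 0.000000, Gamma_pqq = 0.066153, Gamma_qpp = 0.000000, Gamma_qpq = -0.104252, Gamma_qqq = 0.000000; k2 = (0.492264, 0.888624, -0.052238, 0.091207)
  k3: at (p, q) = (1.074357, -0.367615), (dp/dtau, dq/dtau) = (0.492244, 0.888636); Gamma_ppp = 0.000000, Gamma_ppq = 0.000000, Gamma_pqq = 0.066154, Gamma_qpp = 0.000000, Gamma_qpq = -0.104250, Gamma_qqq = 0.000000; k3 = (0.492244, 0.888636, -0.052240, 0.091203)
  k4: at (p, q) = (1.098968, -0.323183), (dp/dtau, dq/dtau) = (0.489632, 0.893196); Gamma_ppp = 0.000000, Gamma_ppq = 0.000000, Gamma_pqq = 0.065984, Gamma_qpp = 0.000000, Gamma_qpq = -0.104518, Gamma_qqq = 0.000000; k4 = (0.489632, 0.893196, -0.052642, 0.091420)
  Y <- Y + (h/6)(k1 + 2k2 + 2k3 + k4): p = 1.0990, q = -0.3232, dp/dtau = 0.4896, dq/dtau = 0.8932
step 3:
  k1: at (p, q) = (1.098969, -0.323183), (dp/dtau, dq/dtau) = (0.489632, 0.893196); Gamma_ppp = 0.000000, Gamma_ppq = 0.000000, Gamma_pqq = 0.065984, Gamma_qpp = 0.000000, Gamma_qpq = -0.104518, Gamma_qqq = 0.000000; k1 = (0.489632, 0.893196, -0.052642, 0.091420)
  k2: at (p, q) = (1.123450, -0.278524), (dp/dtau, dq/dtau) = (0.487000, 0.897767); Gamma_ppp = 0.000000, Gamma_ppq = 0.000000, Gamma_pqq = 0.065815, Gamma_qpp = 0.000000, Gamma_qpq = -0.104786, Gamma_qqq = 0.000000; k2 = (0.487000, 0.897767, -0.053046, 0.091628)
  k3: at (p, q) = (1.123319, -0.278295), (dp/dtau, dq/dtau) = (0.486980, 0.897777); Gamma_ppp = 0.000000, Gamma_ppq = 0.000000, Gamma_pqq = 0.065816, Gamma_qpp = 0.000000, Gamma_qpq = -0.104785, Gamma_qqq = 0.000000; k3 = (0.486980, 0.897777, -0.053048, 0.091624)
  k4: at (p, q) = (1.147667, -0.233406), (dp/dtau, dq/dtau) = (0.484327, 0.902358); Gamma_ppp = 0.000000, Gamma_ppq = 0.000000, Gamma_pqq = 0.065648, Gamma_qpp = 0.000000, Gamma_qpq = -0.105053, Gamma_qqq = 0.000000; k4 = (0.484327, 0.902358, -0.053454, 0.091824)
  Y <- Y + (h/6)(k1 + 2k2 + 2k3 + k4): p = 1.1477, q = -0.2334, dp/dtau = 0.4843, dq/dtau = 0.9024

Answer: p = 1.1477, q = -0.2334, dp/dtau = 0.4843, dq/dtau = 0.9024


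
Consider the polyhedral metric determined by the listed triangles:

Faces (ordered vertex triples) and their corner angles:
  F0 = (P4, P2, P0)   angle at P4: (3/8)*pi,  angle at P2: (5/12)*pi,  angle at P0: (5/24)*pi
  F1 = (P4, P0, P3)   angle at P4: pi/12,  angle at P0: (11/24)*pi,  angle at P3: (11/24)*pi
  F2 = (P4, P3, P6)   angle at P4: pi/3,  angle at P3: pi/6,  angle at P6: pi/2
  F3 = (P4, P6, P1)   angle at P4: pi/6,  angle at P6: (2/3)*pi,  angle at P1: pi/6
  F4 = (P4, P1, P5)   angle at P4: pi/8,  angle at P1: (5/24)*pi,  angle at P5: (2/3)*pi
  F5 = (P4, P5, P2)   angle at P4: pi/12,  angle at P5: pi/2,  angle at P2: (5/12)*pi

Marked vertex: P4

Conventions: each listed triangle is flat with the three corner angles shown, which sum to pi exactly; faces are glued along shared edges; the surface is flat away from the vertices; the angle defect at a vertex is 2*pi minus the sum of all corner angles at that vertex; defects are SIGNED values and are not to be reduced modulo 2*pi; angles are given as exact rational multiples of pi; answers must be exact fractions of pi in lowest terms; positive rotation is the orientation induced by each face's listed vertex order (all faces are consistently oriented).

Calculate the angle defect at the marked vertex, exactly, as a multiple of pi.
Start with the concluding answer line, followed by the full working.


Answer: defect(P4) = (5/6)*pi

Sum of corner angles at P4: (7/6)*pi
defect = 2*pi - (7/6)*pi


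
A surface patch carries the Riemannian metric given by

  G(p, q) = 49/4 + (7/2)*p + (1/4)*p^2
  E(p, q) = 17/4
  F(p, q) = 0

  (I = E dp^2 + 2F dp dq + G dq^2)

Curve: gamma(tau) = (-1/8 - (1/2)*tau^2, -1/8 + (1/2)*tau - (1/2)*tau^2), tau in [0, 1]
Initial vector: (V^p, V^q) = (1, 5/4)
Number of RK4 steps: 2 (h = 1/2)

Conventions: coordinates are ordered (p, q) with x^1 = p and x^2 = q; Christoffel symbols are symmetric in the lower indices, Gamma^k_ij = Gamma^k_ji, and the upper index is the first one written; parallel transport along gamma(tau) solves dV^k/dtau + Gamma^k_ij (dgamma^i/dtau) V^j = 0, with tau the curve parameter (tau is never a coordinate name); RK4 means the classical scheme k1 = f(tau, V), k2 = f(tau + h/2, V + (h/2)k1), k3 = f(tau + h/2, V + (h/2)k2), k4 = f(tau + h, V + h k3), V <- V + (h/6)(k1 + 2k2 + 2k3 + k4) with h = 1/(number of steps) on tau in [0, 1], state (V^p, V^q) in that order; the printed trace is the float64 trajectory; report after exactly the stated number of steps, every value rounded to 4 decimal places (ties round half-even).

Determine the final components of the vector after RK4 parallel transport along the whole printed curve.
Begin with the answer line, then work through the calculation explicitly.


Answer: V^p = 1.0000, V^q = 1.3480

gamma'(tau) = (-tau, 1/2 - tau); f(tau, V)^k = -Gamma^k_ij(gamma(tau)) gamma'^i(tau) V^j; h = 1/2; intermediate values shown to 6 dp
curve data and Christoffel symbols at the stage parameters:
  tau = 0.000000: gamma = (-0.125000, -0.125000), gamma' = (0.000000, 0.500000); Gamma_ppp = 0.000000, Gamma_ppq = 0.000000, Gamma_pqq = -0.404412, Gamma_qpp = 0.000000, Gamma_qpq = 0.145455, Gamma_qqq = 0.000000
  tau = 0.250000: gamma = (-0.156250, -0.031250), gamma' = (-0.250000, 0.250000); Gamma_ppp = 0.000000, Gamma_ppq = 0.000000, Gamma_pqq = -0.402574, Gamma_qpp = 0.000000, Gamma_qpq = 0.146119, Gamma_qqq = 0.000000
  tau = 0.500000: gamma = (-0.250000, 0.000000), gamma' = (-0.500000, 0.000000); Gamma_ppp = 0.000000, Gamma_ppq = 0.000000, Gamma_pqq = -0.397059, Gamma_qpp = 0.000000, Gamma_qpq = 0.148148, Gamma_qqq = 0.000000
  tau = 0.750000: gamma = (-0.406250, -0.031250), gamma' = (-0.750000, -0.250000); Gamma_ppp = 0.000000, Gamma_ppq = 0.000000, Gamma_pqq = -0.387868, Gamma_qpp = 0.000000, Gamma_qpq = 0.151659, Gamma_qqq = 0.000000
  tau = 1.000000: gamma = (-0.625000, -0.125000), gamma' = (-1.000000, -0.500000); Gamma_ppp = 0.000000, Gamma_ppq = 0.000000, Gamma_pqq = -0.375000, Gamma_qpp = 0.000000, Gamma_qpq = 0.156863, Gamma_qqq = 0.000000
step 0: V^p = 1.0000, V^q = 1.2500
step 1: k1 = (0.252757, -0.072727), k2 = (0.123974, 0.006160), k3 = (0.125959, 0.008056), k4 = (0.000000, 0.092891); V <- V + (h/6)(k1 + 2k2 + 2k3 + k4): V^p = 1.0627, V^q = 1.2540
step 2: k1 = (0.000000, 0.092893), k2 = (-0.123853, 0.185575), k3 = (-0.126100, 0.187036), k4 = (-0.252669, 0.289789); V <- V + (h/6)(k1 + 2k2 + 2k3 + k4): V^p = 1.0000, V^q = 1.3480


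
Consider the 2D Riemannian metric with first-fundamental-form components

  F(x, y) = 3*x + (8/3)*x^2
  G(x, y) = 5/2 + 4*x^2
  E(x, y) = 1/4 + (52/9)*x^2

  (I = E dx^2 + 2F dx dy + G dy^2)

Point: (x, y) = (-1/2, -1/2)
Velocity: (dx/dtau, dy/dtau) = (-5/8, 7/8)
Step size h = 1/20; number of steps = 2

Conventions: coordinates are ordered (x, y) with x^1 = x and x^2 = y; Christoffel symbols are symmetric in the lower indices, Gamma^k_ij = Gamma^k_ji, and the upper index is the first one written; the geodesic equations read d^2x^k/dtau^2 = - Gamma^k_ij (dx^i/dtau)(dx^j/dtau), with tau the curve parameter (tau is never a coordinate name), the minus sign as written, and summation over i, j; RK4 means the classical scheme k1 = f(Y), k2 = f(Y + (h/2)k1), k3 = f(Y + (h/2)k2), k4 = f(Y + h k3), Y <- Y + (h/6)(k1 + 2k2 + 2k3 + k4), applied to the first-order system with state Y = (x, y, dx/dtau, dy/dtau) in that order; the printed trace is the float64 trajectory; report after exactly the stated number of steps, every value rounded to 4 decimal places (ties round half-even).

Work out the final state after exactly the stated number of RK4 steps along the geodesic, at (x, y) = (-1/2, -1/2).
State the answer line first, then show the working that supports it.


Answer: x = -0.5650, y = -0.4164, dx/dtau = -0.6691, dy/dtau = 0.7993

f(Y) = (dx/dtau, dy/dtau, -Gamma^x_ij Y'^i Y'^j, -Gamma^y_ij Y'^i Y'^j) with the Gammas evaluated at the stage position; h = 0.050000; intermediate values shown to 6 dp
step 0: x = -0.5000, y = -0.5000, dx/dtau = -0.6250, dy/dtau = 0.8750
step 1:
  k1: at (x, y) = (-0.500000, -0.500000), (dx/dtau, dy/dtau) = (-0.625000, 0.875000); Gamma_xxx = -1.877984, Gamma_xxy = -0.318302, Gamma_xyy = 1.336870, Gamma_yxx = -0.351901, Gamma_yxy = -0.647215, Gamma_yyy = 0.318302; k1 = (-0.625000, 0.875000, -0.638097, -0.814130)
  k2: at (x, y) = (-0.515625, -0.478125), (dx/dtau, dy/dtau) = (-0.640952, 0.854647); Gamma_xxx = -1.837740, Gamma_xxy = -0.305177, Gamma_xyy = 1.297890, Gamma_yxx = -0.361957, Gamma_yxy = -0.650546, Gamma_yyy = 0.305177; k2 = (-0.640952, 0.854647, -0.527371, -0.786931)
  k3: at (x, y) = (-0.516024, -0.478634), (dx/dtau, dy/dtau) = (-0.638184, 0.855327); Gamma_xxx = -1.836718, Gamma_xxy = -0.304843, Gamma_xyy = 1.296918, Gamma_yxx = -0.362197, Gamma_yxy = -0.650623, Gamma_yyy = 0.304843; k3 = (-0.638184, 0.855327, -0.533549, -0.785796)
  k4: at (x, y) = (-0.531909, -0.457234), (dx/dtau, dy/dtau) = (-0.651677, 0.835710); Gamma_xxx = -1.796320, Gamma_xxy = -0.291657, Gamma_xyy = 1.259089, Gamma_yxx = -0.371178, Gamma_yxy = -0.653410, Gamma_yyy = 0.291657; k4 = (-0.651677, 0.835710, -0.434176, -0.757775)
  Y <- Y + (h/6)(k1 + 2k2 + 2k3 + k4): x = -0.5320, y = -0.4572, dx/dtau = -0.6516, dy/dtau = 0.8357
step 2:
  k1: at (x, y) = (-0.531958, -0.457245), (dx/dtau, dy/dtau) = (-0.651618, 0.835689); Gamma_xxx = -1.796197, Gamma_xxy = -0.291617, Gamma_xyy = 1.258976, Gamma_yxx = -0.371204, Gamma_yxy = -0.653418, Gamma_yyy = 0.291617; k1 = (-0.651618, 0.835689, -0.434163, -0.757679)
  k2: at (x, y) = (-0.548248, -0.436352), (dx/dtau, dy/dtau) = (-0.662472, 0.816747); Gamma_xxx = -1.755439, Gamma_xxy = -0.278309, Gamma_xyy = 1.221982, Gamma_yxx = -0.379275, Gamma_yxy = -0.655717, Gamma_yyy = 0.278309; k2 = (-0.662472, 0.816747, -0.345917, -0.728781)
  k3: at (x, y) = (-0.548520, -0.436826), (dx/dtau, dy/dtau) = (-0.660266, 0.817469); Gamma_xxx = -1.754766, Gamma_xxy = -0.278090, Gamma_xyy = 1.221381, Gamma_yxx = -0.379400, Gamma_yxy = -0.655751, Gamma_yyy = 0.278090; k3 = (-0.660266, 0.817469, -0.351399, -0.728314)
  k4: at (x, y) = (-0.564971, -0.416371), (dx/dtau, dy/dtau) = (-0.669188, 0.799273); Gamma_xxx = -1.714418, Gamma_xxy = -0.264917, Gamma_xyy = 1.185835, Gamma_yxx = -0.386492, Gamma_yxy = -0.657547, Gamma_yyy = 0.264917; k4 = (-0.669188, 0.799273, -0.273207, -0.699559)
  Y <- Y + (h/6)(k1 + 2k2 + 2k3 + k4): x = -0.5650, y = -0.4164, dx/dtau = -0.6691, dy/dtau = 0.7993


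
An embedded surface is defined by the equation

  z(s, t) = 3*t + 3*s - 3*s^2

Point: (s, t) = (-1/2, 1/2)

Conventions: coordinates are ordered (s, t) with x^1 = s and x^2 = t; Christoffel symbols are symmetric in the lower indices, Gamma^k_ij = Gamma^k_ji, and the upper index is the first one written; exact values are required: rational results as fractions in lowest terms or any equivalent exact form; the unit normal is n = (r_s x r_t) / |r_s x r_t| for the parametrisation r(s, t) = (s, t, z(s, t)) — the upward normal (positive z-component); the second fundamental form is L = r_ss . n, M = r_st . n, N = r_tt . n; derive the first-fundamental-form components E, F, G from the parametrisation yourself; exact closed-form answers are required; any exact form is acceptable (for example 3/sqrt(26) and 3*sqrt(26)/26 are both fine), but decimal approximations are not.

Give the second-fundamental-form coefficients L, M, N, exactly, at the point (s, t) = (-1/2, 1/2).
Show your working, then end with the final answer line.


z_s = 6, z_t = 3, z_ss = -6, z_st = 0, z_tt = 0
E = 37, F = 18, G = 10; answer radicand W^2 = 46
unnormalised second-form numerators: l = -6, m = 0, n = 0; L = l/sqrt(46), and similarly M = m/sqrt(W^2), N = n/sqrt(W^2)

Answer: L = -3*sqrt(46)/23, M = 0, N = 0


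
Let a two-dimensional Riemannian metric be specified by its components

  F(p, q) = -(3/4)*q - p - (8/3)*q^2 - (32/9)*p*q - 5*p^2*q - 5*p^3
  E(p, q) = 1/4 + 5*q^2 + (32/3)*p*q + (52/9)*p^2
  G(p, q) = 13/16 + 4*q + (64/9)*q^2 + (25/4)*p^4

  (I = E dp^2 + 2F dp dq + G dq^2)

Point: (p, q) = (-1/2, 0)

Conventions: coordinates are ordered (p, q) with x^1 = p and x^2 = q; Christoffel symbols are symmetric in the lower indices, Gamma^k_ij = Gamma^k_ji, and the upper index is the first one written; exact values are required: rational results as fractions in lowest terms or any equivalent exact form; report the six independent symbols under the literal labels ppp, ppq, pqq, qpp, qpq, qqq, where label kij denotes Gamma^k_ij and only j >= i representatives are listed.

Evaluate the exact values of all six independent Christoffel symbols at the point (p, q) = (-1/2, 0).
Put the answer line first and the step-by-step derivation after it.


Answer: Gamma_ppp = -2608/1781, Gamma_ppq = -3342/1781, Gamma_pqq = -5875/7124, Gamma_qpp = -1936/5343, Gamma_qpq = 812/1781, Gamma_qqq = 4334/1781

E = 61/36, F = 9/8, G = 77/64 at the point
E_p = -52/9, E_q = -16/3, F_p = -19/4, F_q = -2/9, G_p = -25/8, G_q = 4
EG - F^2 = 1781/2304;  g^inv = (2304/1781) * [[77/64, -9/8], [-9/8, 61/36]]
first-kind symbols [ij,l] = (1/2)(d_i g_jl + d_j g_il - d_l g_ij): [pp,p] = E_p/2 = -26/9, [pp,q] = F_p - E_q/2 = -25/12, [pq,p] = E_q/2 = -8/3, [pq,q] = G_p/2 = -25/16, [qq,p] = F_q - G_p/2 = 193/144, [qq,q] = G_q/2 = 2
Gamma^p_ij = (G*[ij,p] - F*[ij,q])/(EG - F^2), Gamma^q_ij = (E*[ij,q] - F*[ij,p])/(EG - F^2)


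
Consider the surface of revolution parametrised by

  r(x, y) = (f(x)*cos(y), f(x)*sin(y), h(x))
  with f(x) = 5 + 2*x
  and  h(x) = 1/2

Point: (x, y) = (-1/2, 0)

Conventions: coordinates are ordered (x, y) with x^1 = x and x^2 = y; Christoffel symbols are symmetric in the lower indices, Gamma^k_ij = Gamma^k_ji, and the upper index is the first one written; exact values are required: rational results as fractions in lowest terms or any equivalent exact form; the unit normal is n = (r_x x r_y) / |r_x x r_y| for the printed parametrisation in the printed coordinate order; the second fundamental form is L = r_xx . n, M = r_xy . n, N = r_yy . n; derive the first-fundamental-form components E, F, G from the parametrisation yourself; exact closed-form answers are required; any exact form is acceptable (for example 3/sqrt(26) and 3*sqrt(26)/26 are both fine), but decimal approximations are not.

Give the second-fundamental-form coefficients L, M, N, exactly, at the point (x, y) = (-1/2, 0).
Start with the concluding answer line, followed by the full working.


Answer: L = 0, M = 0, N = 0

f = 4, f' = 2, f'' = 0, h' = 0, h'' = 0
E = 4, F = 0, G = 16; answer radicand W^2 = 4
unnormalised second-form numerators: l = 0, m = 0, n = 0; L = l/sqrt(4), and similarly M = m/sqrt(W^2), N = n/sqrt(W^2)


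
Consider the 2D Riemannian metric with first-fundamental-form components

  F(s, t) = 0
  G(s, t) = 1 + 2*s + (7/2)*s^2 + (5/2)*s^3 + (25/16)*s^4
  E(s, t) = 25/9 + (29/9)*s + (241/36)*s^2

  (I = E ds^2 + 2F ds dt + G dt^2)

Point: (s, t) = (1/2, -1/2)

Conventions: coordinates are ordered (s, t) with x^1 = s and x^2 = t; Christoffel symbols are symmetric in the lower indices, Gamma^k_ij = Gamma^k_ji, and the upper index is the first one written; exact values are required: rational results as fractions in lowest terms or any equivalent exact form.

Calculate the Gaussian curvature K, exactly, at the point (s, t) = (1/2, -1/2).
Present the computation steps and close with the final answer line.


E = 97/16, F = 0, G = 841/256, EG - F^2 = 81577/4096 at the point
E_s = 119/12, E_t = 0, F_s = 0, F_t = 0, G_s = 261/32, G_t = 0
E_tt = 0, F_st = 0, G_ss = 307/16
By Brioschi, K is (det M1 - det M2) divided by (EG - F^2) squared.
M1 = [[-E_tt/2 + F_st - G_ss/2, E_s/2, F_s - E_t/2], [F_t - G_s/2, E, F], [G_t/2, F, G]] = [[-307/32, 119/24, 0], [-261/64, 97/16, 0], [0, 0, 841/256]]; det M1 = -8168633/65536
M2 = [[0, E_t/2, G_s/2], [E_t/2, E, F], [G_s/2, F, G]] = [[0, 0, 261/64], [0, 97/16, 0], [261/64, 0, 841/256]]; det M2 = -6607737/65536
det M1 - det M2 = -24389/1024; K = -24389/1024 / (81577/4096)^2 = -16384/272861

Answer: K = -16384/272861


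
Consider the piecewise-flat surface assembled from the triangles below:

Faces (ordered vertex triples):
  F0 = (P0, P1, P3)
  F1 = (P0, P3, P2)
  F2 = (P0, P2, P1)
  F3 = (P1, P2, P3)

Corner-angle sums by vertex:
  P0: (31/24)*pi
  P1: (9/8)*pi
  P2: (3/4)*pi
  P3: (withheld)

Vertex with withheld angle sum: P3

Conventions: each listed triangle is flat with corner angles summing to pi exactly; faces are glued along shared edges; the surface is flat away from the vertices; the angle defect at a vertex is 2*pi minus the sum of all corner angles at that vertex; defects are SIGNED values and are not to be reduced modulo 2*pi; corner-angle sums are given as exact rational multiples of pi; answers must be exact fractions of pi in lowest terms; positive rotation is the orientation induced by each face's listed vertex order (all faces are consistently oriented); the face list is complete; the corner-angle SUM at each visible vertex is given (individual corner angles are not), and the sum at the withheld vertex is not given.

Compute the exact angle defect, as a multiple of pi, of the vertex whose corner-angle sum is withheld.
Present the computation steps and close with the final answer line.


V = 4, E = 6, F = 4; chi = V - E + F = 2
Gauss-Bonnet: total defect = 2*pi*chi = 4*pi; visible defects sum to (17/6)*pi

Answer: defect(P3) = (7/6)*pi


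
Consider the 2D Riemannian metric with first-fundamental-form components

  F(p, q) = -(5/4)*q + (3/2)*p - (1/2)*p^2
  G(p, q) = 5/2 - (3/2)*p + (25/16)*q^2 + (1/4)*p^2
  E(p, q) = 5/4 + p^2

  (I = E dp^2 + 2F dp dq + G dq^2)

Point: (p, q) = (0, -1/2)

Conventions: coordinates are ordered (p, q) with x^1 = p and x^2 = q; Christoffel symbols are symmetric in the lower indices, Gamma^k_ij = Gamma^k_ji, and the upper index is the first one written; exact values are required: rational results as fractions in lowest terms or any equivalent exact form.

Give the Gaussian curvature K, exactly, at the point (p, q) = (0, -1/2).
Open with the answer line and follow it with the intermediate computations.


Answer: K = 3904/45375

E = 5/4, F = 5/8, G = 185/64, EG - F^2 = 825/256 at the point
E_p = 0, E_q = 0, F_p = 3/2, F_q = -5/4, G_p = -3/2, G_q = -25/16
E_qq = 0, F_pq = 0, G_pp = 1/2
The intrinsic route: Brioschi's K = (det M1 - det M2)/(EG - F^2)^2.
M1 = [[-E_qq/2 + F_pq - G_pp/2, E_p/2, F_p - E_q/2], [F_q - G_p/2, E, F], [G_q/2, F, G]] = [[-1/4, 0, 3/2], [-1/2, 5/4, 5/8], [-25/32, 5/8, 185/64]]; det M1 = 195/1024
M2 = [[0, E_q/2, G_p/2], [E_q/2, E, F], [G_p/2, F, G]] = [[0, 0, -3/4], [0, 5/4, 5/8], [-3/4, 5/8, 185/64]]; det M2 = -45/64
det M1 - det M2 = 915/1024; K = 915/1024 / (825/256)^2 = 3904/45375


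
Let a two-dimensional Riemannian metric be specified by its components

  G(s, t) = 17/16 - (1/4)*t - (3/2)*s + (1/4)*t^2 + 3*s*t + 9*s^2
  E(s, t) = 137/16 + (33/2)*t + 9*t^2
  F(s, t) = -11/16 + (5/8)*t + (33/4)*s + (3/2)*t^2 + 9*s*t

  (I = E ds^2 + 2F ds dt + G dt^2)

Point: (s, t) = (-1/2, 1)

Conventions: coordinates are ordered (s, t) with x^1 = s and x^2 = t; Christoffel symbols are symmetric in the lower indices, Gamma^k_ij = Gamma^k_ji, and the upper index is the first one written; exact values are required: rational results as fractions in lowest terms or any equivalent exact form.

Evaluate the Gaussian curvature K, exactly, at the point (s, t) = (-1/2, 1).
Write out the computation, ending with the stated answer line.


E = 545/16, F = -115/16, G = 41/16, EG - F^2 = 285/8 at the point
E_s = 0, E_t = 69/2, F_s = 69/4, F_t = -7/8, G_s = -15/2, G_t = -5/4
E_tt = 18, F_st = 9, G_ss = 18
Compute both Brioschi determinants and normalise by (EG - F^2)^2.
M1 = [[-E_tt/2 + F_st - G_ss/2, E_s/2, F_s - E_t/2], [F_t - G_s/2, E, F], [G_t/2, F, G]] = [[-9, 0, 0], [23/8, 545/16, -115/16], [-5/8, -115/16, 41/16]]; det M1 = -2565/8
M2 = [[0, E_t/2, G_s/2], [E_t/2, E, F], [G_s/2, F, G]] = [[0, 69/4, -15/4], [69/4, 545/16, -115/16], [-15/4, -115/16, 41/16]]; det M2 = -2493/8
det M1 - det M2 = -9; K = -9 / (285/8)^2 = -64/9025

Answer: K = -64/9025


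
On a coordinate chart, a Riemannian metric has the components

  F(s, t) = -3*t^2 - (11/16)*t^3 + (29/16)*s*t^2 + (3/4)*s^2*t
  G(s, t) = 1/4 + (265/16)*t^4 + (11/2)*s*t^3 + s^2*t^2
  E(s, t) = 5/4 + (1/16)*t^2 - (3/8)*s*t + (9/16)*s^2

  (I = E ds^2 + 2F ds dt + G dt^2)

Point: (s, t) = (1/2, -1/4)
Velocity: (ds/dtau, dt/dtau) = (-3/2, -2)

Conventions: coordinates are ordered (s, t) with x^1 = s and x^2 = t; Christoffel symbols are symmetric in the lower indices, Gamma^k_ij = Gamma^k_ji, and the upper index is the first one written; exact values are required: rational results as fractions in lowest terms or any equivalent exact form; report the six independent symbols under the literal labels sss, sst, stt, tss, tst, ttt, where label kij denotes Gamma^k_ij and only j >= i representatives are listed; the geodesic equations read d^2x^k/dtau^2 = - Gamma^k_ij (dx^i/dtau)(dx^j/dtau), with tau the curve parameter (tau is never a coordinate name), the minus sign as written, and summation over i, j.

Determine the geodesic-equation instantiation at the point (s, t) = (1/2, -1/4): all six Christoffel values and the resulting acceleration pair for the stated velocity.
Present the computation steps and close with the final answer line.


E = 369/256, F = -171/1024, G = 1177/4096 at the point
E_s = 21/32, E_t = -7/32, F_s = -19/256, F_t = 283/256, G_s = -3/128, G_t = -165/256
EG - F^2 = 25317/65536;  g^inv = (65536/25317) * [[1177/4096, 171/1024], [171/1024, 369/256]]
first-kind symbols [ij,l] = (1/2)(d_i g_jl + d_j g_il - d_l g_ij): [ss,s] = E_s/2 = 21/64, [ss,t] = F_s - E_t/2 = 9/256, [st,s] = E_t/2 = -7/64, [st,t] = G_s/2 = -3/256, [tt,s] = F_t - G_s/2 = 143/128, [tt,t] = G_t/2 = -165/512
Gamma^s_ij = (G*[ij,s] - F*[ij,t])/(EG - F^2), Gamma^t_ij = (E*[ij,t] - F*[ij,s])/(EG - F^2)
Gamma_sss = 2188/8439, Gamma_sst = -2188/25317, Gamma_stt = 17512/25317, Gamma_tss = 768/2813, Gamma_tst = -256/2813, Gamma_ttt = -2024/2813
d^2s/dtau^2 = -(Gamma_sss*(-3/2)^2 + 2*Gamma_sst*(-3/2)*(-2) + Gamma_stt*(-2)^2) = -71689/25317
d^2t/dtau^2 = -(Gamma_tss*(-3/2)^2 + 2*Gamma_tst*(-3/2)*(-2) + Gamma_ttt*(-2)^2) = 7904/2813

Answer: Gamma_sss = 2188/8439, Gamma_sst = -2188/25317, Gamma_stt = 17512/25317, Gamma_tss = 768/2813, Gamma_tst = -256/2813, Gamma_ttt = -2024/2813; accelerations (d^2s/dtau^2, d^2t/dtau^2) = (-71689/25317, 7904/2813)


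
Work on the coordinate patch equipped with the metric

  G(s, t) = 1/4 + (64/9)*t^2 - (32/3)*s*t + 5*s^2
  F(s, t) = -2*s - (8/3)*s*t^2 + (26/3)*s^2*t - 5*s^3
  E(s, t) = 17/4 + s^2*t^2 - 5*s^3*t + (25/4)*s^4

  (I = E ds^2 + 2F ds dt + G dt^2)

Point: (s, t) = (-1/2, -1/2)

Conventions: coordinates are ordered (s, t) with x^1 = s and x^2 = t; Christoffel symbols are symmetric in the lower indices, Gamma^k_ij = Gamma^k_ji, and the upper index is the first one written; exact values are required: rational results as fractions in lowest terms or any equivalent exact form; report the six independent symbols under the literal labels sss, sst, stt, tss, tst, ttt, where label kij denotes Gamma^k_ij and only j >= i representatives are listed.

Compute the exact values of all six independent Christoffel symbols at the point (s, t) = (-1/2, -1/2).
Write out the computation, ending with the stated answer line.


E = 281/64, F = 7/8, G = 11/18 at the point
E_s = -3/2, E_t = 3/8, F_s = -25/12, F_t = 5/6, G_s = 1/3, G_t = -16/9
EG - F^2 = 2209/1152;  g^inv = (1152/2209) * [[11/18, -7/8], [-7/8, 281/64]]
first-kind symbols [ij,l] = (1/2)(d_i g_jl + d_j g_il - d_l g_ij): [ss,s] = E_s/2 = -3/4, [ss,t] = F_s - E_t/2 = -109/48, [st,s] = E_t/2 = 3/16, [st,t] = G_s/2 = 1/6, [tt,s] = F_t - G_s/2 = 2/3, [tt,t] = G_t/2 = -8/9
Gamma^s_ij = (G*[ij,s] - F*[ij,t])/(EG - F^2), Gamma^t_ij = (E*[ij,t] - F*[ij,s])/(EG - F^2)

Answer: Gamma_sss = 1761/2209, Gamma_sst = -36/2209, Gamma_stt = 4096/6627, Gamma_tss = -85839/17672, Gamma_tst = 654/2209, Gamma_ttt = -5168/2209


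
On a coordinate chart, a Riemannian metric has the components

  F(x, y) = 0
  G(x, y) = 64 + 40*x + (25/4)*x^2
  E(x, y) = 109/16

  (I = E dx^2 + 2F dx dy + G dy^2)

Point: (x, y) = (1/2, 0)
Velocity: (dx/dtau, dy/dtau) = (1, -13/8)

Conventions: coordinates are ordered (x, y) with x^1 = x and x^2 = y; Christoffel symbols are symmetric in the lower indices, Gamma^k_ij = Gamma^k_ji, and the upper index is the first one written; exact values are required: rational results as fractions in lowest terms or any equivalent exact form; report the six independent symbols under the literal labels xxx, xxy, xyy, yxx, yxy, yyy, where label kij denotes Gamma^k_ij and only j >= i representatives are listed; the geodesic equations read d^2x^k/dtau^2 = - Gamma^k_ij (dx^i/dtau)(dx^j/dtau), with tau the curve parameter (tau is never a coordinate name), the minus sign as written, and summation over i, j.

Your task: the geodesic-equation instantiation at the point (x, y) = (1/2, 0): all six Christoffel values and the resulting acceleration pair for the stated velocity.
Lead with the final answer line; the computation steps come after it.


Answer: Gamma_xxx = 0, Gamma_xxy = 0, Gamma_xyy = -370/109, Gamma_yxx = 0, Gamma_yxy = 10/37, Gamma_yyy = 0; accelerations (d^2x/dtau^2, d^2y/dtau^2) = (31265/3488, 65/74)

E = 109/16, F = 0, G = 1369/16 at the point
E_x = 0, E_y = 0, F_x = 0, F_y = 0, G_x = 185/4, G_y = 0
EG - F^2 = 149221/256;  g^inv = (256/149221) * [[1369/16, 0], [0, 109/16]]
first-kind symbols [ij,l] = (1/2)(d_i g_jl + d_j g_il - d_l g_ij): [xx,x] = E_x/2 = 0, [xx,y] = F_x - E_y/2 = 0, [xy,x] = E_y/2 = 0, [xy,y] = G_x/2 = 185/8, [yy,x] = F_y - G_x/2 = -185/8, [yy,y] = G_y/2 = 0
Gamma^x_ij = (G*[ij,x] - F*[ij,y])/(EG - F^2), Gamma^y_ij = (E*[ij,y] - F*[ij,x])/(EG - F^2)
Gamma_xxx = 0, Gamma_xxy = 0, Gamma_xyy = -370/109, Gamma_yxx = 0, Gamma_yxy = 10/37, Gamma_yyy = 0
d^2x/dtau^2 = -(Gamma_xxx*(1)^2 + 2*Gamma_xxy*(1)*(-13/8) + Gamma_xyy*(-13/8)^2) = 31265/3488
d^2y/dtau^2 = -(Gamma_yxx*(1)^2 + 2*Gamma_yxy*(1)*(-13/8) + Gamma_yyy*(-13/8)^2) = 65/74
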